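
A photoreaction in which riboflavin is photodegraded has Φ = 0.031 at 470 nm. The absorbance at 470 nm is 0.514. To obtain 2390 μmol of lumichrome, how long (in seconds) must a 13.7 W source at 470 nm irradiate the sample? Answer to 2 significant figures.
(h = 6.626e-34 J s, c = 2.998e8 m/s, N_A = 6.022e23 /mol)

Product: 2390 μmol = 0.00239 mol.
Photons that must be absorbed: 0.00239 / 0.031 = 0.07710 mol.
Fraction absorbed: 1 − 10^(−0.514) = 0.6938.
Incident photons needed: 0.07710 / 0.6938 = 0.1111 mol.
Photon energy: hc/λ = 4.227e-19 J; per mole, 2.545e5 J mol⁻¹.
Energy required: 0.1111 × 2.545e5 = 2.827e4 J.
Time: 2.827e4 J / 13.7 W = 2100 s.

t ≈ 2100 s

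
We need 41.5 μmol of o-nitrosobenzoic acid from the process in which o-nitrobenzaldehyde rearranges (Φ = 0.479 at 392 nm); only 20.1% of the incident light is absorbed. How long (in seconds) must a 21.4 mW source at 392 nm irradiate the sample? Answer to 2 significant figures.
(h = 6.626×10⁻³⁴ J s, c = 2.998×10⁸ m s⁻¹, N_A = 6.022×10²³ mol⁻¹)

Product: 41.5 μmol = 4.15×10⁻⁵ mol.
Photons that must be absorbed: 4.15×10⁻⁵ / 0.479 = 8.664×10⁻⁵ mol.
Incident photons needed: 8.664×10⁻⁵ / 0.201 = 4.310×10⁻⁴ mol.
Photon energy: hc/λ = 5.068×10⁻¹⁹ J; per mole, 3.052×10⁵ J mol⁻¹.
Energy required: 4.310×10⁻⁴ × 3.052×10⁵ = 131.5 J.
Time: 131.5 J / 0.0214 W = 6100 s.

t ≈ 6100 s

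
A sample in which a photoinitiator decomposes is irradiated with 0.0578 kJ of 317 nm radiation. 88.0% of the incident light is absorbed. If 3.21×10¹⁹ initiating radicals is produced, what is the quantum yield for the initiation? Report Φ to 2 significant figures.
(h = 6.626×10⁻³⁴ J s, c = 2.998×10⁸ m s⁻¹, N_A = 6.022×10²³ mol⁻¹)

Product: 3.21×10¹⁹ / 6.022×10²³ = 5.330×10⁻⁵ mol.
Photon energy at 317 nm: hc/λ = (6.626×10⁻³⁴)(2.998×10⁸)/(317×10⁻⁹) = 6.266×10⁻¹⁹ J.
Incident energy: 0.0578 kJ = 57.8 J.
Photons incident: 57.8 / 6.266×10⁻¹⁹ = 9.224×10¹⁹, i.e. 9.224×10¹⁹/6.022×10²³ = 1.532×10⁻⁴ mol.
Photons absorbed: 0.880 × 1.532×10⁻⁴ = 1.348×10⁻⁴ mol.
Φ = 5.330×10⁻⁵ mol / 1.348×10⁻⁴ mol photons = 0.40.

Φ = 0.40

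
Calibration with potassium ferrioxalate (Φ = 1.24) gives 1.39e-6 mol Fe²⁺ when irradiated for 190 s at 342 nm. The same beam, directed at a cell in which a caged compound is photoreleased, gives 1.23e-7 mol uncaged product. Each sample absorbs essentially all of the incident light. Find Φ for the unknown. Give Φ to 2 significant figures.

Photons absorbed by the actinometer: 1.39e-6 / 1.24 = 1.121e-6 mol.
Φ(unknown) = 1.23e-7 / 1.121e-6 = 0.11.

Φ = 0.11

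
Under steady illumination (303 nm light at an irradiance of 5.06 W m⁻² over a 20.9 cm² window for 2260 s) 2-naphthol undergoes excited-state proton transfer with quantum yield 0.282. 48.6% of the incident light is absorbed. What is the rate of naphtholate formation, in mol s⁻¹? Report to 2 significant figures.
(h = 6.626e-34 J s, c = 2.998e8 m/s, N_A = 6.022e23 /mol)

Photon energy at 303 nm: hc/λ = (6.626e-34)(2.998e8)/(303e-9) = 6.556e-19 J.
Energy delivered: (5.06 W m⁻²)(20.9e-4 m²)(2260 s) = 23.90 J.
Photons incident: 23.90 / 6.556e-19 = 3.646e19, i.e. 3.646e19/6.022e23 = 6.054e-5 mol.
Photons absorbed: 0.486 × 6.054e-5 = 2.942e-5 mol.
Product formed: 0.282 × 2.942e-5 = 8.296e-6 mol.
Rate: 8.296e-6 / 2260 s = 3.7e-9 mol s⁻¹.

3.7e-9 mol s⁻¹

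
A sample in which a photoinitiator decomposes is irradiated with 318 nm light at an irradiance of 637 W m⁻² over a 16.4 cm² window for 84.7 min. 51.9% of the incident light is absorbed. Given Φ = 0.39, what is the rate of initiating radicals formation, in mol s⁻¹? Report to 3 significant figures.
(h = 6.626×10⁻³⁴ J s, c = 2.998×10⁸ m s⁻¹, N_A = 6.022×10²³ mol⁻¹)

Photon energy at 318 nm: hc/λ = (6.626×10⁻³⁴)(2.998×10⁸)/(318×10⁻⁹) = 6.247×10⁻¹⁹ J.
Energy delivered: (637 W m⁻²)(16.4×10⁻⁴ m²)(5082 s) = 5309 J.
Photons incident: 5309 / 6.247×10⁻¹⁹ = 8.498×10²¹, i.e. 8.498×10²¹/6.022×10²³ = 0.01411 mol.
Photons absorbed: 0.519 × 0.01411 = 0.007323 mol.
Product formed: 0.39 × 0.007323 = 0.002856 mol.
Rate: 0.002856 / 5082 s = 5.62×10⁻⁷ mol s⁻¹.

5.62×10⁻⁷ mol s⁻¹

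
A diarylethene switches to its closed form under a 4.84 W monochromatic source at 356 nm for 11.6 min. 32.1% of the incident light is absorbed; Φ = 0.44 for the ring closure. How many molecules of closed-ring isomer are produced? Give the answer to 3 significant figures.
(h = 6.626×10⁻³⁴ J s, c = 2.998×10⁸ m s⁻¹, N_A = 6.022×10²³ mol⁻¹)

8.53×10²⁰ molecules

Photon energy at 356 nm: hc/λ = (6.626×10⁻³⁴)(2.998×10⁸)/(356×10⁻⁹) = 5.580×10⁻¹⁹ J.
Energy delivered: (4.84 W)(696 s) = 3369 J.
Photons incident: 3369 / 5.580×10⁻¹⁹ = 6.038×10²¹, i.e. 6.038×10²¹/6.022×10²³ = 0.01003 mol.
Photons absorbed: 0.321 × 0.01003 = 0.003220 mol.
Product: Φ × n_abs = 0.44 × 0.003220 = 0.001417 mol.
As a count: 0.001417 × 6.022×10²³ = 8.53×10²⁰.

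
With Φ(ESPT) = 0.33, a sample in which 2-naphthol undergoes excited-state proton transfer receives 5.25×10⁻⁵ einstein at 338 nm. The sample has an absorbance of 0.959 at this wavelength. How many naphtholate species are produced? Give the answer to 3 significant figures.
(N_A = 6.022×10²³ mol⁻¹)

Fraction absorbed: 1 − 10^(−0.959) = 0.8901.
Photons absorbed: 0.8901 × 5.25×10⁻⁵ = 4.673×10⁻⁵ mol.
Product: Φ × n_abs = 0.33 × 4.673×10⁻⁵ = 1.542×10⁻⁵ mol.
As a count: 1.542×10⁻⁵ × 6.022×10²³ = 9.29×10¹⁸.

9.29×10¹⁸ species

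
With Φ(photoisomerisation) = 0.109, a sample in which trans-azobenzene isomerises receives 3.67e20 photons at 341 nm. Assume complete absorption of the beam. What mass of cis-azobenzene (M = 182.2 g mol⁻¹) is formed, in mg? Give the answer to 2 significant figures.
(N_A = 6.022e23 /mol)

12 mg

Moles of photons: 3.67e20 / 6.022e23 = 6.094e-4 mol.
Product: Φ × n_abs = 0.109 × 6.094e-4 = 6.642e-5 mol.
Mass: 6.642e-5 × 182.2 = 0.01210 g = 12 mg.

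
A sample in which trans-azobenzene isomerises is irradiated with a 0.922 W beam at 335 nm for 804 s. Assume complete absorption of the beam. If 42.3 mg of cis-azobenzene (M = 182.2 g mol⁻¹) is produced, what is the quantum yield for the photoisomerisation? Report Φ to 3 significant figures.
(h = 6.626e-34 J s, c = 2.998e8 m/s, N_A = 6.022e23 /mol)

Φ = 0.112

Product: 42.3 mg / 182.2 g mol⁻¹ = 2.322e-4 mol.
Photon energy at 335 nm: hc/λ = (6.626e-34)(2.998e8)/(335e-9) = 5.930e-19 J.
Energy delivered: (0.922 W)(804 s) = 741.3 J.
Photons incident: 741.3 / 5.930e-19 = 1.250e21, i.e. 1.250e21/6.022e23 = 0.002076 mol.
Φ = 2.322e-4 mol / 0.002076 mol photons = 0.112.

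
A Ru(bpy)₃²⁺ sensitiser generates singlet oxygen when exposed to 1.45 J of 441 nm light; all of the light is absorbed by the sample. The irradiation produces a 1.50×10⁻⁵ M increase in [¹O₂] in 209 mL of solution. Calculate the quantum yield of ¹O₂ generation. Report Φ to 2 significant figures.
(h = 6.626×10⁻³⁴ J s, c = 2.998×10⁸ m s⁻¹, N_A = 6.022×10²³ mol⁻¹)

Product: (1.50×10⁻⁵ M)(0.209 L) = 3.135×10⁻⁶ mol.
Photon energy at 441 nm: hc/λ = (6.626×10⁻³⁴)(2.998×10⁸)/(441×10⁻⁹) = 4.504×10⁻¹⁹ J.
Photons incident: 1.45 / 4.504×10⁻¹⁹ = 3.219×10¹⁸, i.e. 3.219×10¹⁸/6.022×10²³ = 5.345×10⁻⁶ mol.
Φ = 3.135×10⁻⁶ mol / 5.345×10⁻⁶ mol photons = 0.59.

Φ = 0.59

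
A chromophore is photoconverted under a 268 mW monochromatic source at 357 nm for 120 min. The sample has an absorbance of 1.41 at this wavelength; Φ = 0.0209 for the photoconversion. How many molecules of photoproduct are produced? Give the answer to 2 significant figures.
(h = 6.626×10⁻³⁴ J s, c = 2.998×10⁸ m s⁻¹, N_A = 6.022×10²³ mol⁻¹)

7.0×10¹⁹ molecules

Photon energy at 357 nm: hc/λ = (6.626×10⁻³⁴)(2.998×10⁸)/(357×10⁻⁹) = 5.564×10⁻¹⁹ J.
Energy delivered: (268 mW)(7200 s) = 1930 J.
Photons incident: 1930 / 5.564×10⁻¹⁹ = 3.469×10²¹, i.e. 3.469×10²¹/6.022×10²³ = 0.005761 mol.
Fraction absorbed: 1 − 10^(−1.41) = 0.9611.
Photons absorbed: 0.9611 × 0.005761 = 0.005537 mol.
Product: Φ × n_abs = 0.0209 × 0.005537 = 1.157×10⁻⁴ mol.
As a count: 1.157×10⁻⁴ × 6.022×10²³ = 7.0×10¹⁹.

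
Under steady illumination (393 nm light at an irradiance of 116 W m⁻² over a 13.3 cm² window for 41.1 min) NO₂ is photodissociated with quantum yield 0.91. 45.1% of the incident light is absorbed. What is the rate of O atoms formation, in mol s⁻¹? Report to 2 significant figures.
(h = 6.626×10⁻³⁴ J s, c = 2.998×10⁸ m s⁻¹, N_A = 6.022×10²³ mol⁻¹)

Photon energy at 393 nm: hc/λ = (6.626×10⁻³⁴)(2.998×10⁸)/(393×10⁻⁹) = 5.055×10⁻¹⁹ J.
Energy delivered: (116 W m⁻²)(13.3×10⁻⁴ m²)(2466 s) = 380.5 J.
Photons incident: 380.5 / 5.055×10⁻¹⁹ = 7.527×10²⁰, i.e. 7.527×10²⁰/6.022×10²³ = 0.001250 mol.
Photons absorbed: 0.451 × 0.001250 = 5.638×10⁻⁴ mol.
Product formed: 0.91 × 5.638×10⁻⁴ = 5.131×10⁻⁴ mol.
Rate: 5.131×10⁻⁴ / 2466 s = 2.1×10⁻⁷ mol s⁻¹.

2.1×10⁻⁷ mol s⁻¹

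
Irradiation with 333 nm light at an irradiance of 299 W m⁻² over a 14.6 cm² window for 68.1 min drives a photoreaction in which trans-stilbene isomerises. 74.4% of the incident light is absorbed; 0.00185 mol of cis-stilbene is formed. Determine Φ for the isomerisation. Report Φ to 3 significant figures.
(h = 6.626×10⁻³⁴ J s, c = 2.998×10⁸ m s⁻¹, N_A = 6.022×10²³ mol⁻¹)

Photon energy at 333 nm: hc/λ = (6.626×10⁻³⁴)(2.998×10⁸)/(333×10⁻⁹) = 5.965×10⁻¹⁹ J.
Energy delivered: (299 W m⁻²)(14.6×10⁻⁴ m²)(4086 s) = 1784 J.
Photons incident: 1784 / 5.965×10⁻¹⁹ = 2.991×10²¹, i.e. 2.991×10²¹/6.022×10²³ = 0.004967 mol.
Photons absorbed: 0.744 × 0.004967 = 0.003695 mol.
Φ = 0.00185 mol / 0.003695 mol photons = 0.501.

Φ = 0.501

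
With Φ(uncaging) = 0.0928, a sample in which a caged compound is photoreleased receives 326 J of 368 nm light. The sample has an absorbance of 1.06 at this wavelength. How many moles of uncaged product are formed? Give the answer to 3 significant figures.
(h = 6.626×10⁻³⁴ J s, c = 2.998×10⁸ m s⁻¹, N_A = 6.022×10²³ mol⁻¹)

8.50×10⁻⁵ mol

Photon energy at 368 nm: hc/λ = (6.626×10⁻³⁴)(2.998×10⁸)/(368×10⁻⁹) = 5.398×10⁻¹⁹ J.
Photons incident: 326 / 5.398×10⁻¹⁹ = 6.039×10²⁰, i.e. 6.039×10²⁰/6.022×10²³ = 0.001003 mol.
Fraction absorbed: 1 − 10^(−1.06) = 0.9129.
Photons absorbed: 0.9129 × 0.001003 = 9.156×10⁻⁴ mol.
Product: Φ × n_abs = 0.0928 × 9.156×10⁻⁴ = 8.497×10⁻⁵ mol.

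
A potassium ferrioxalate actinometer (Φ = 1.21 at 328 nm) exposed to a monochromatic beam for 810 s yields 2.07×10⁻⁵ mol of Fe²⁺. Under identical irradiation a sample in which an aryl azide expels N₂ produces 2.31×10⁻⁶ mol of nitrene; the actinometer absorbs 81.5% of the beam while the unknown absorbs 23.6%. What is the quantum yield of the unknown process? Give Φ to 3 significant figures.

Photons absorbed by the actinometer: 2.07×10⁻⁵ / 1.21 = 1.711×10⁻⁵ mol.
Incident flux: 1.711×10⁻⁵ / 0.815 = 2.099×10⁻⁵ einstein.
Absorbed by unknown: 0.236 × 2.099×10⁻⁵ = 4.954×10⁻⁶ mol.
Φ(unknown) = 2.31×10⁻⁶ / 4.954×10⁻⁶ = 0.466.

Φ = 0.466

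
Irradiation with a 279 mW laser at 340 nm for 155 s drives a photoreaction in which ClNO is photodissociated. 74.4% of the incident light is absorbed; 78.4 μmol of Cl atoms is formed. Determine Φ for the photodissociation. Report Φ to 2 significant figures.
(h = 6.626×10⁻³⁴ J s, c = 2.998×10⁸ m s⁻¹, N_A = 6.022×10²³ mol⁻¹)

Product: 78.4 μmol = 7.84×10⁻⁵ mol.
Photon energy at 340 nm: hc/λ = (6.626×10⁻³⁴)(2.998×10⁸)/(340×10⁻⁹) = 5.843×10⁻¹⁹ J.
Energy delivered: (279 mW)(155 s) = 43.25 J.
Photons incident: 43.25 / 5.843×10⁻¹⁹ = 7.402×10¹⁹, i.e. 7.402×10¹⁹/6.022×10²³ = 1.229×10⁻⁴ mol.
Photons absorbed: 0.744 × 1.229×10⁻⁴ = 9.144×10⁻⁵ mol.
Φ = 7.84×10⁻⁵ mol / 9.144×10⁻⁵ mol photons = 0.86.

Φ = 0.86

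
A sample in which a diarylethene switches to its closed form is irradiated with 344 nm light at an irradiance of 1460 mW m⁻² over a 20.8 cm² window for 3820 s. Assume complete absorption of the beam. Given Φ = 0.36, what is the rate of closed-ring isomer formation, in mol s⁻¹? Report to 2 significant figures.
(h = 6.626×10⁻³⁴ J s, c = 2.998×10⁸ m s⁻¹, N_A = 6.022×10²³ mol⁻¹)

Photon energy at 344 nm: hc/λ = (6.626×10⁻³⁴)(2.998×10⁸)/(344×10⁻⁹) = 5.775×10⁻¹⁹ J.
Energy delivered: (1460 mW m⁻²)(20.8×10⁻⁴ m²)(3820 s) = 11.60 J.
Photons incident: 11.60 / 5.775×10⁻¹⁹ = 2.009×10¹⁹, i.e. 2.009×10¹⁹/6.022×10²³ = 3.336×10⁻⁵ mol.
Product formed: 0.36 × 3.336×10⁻⁵ = 1.201×10⁻⁵ mol.
Rate: 1.201×10⁻⁵ / 3820 s = 3.1×10⁻⁹ mol s⁻¹.

3.1×10⁻⁹ mol s⁻¹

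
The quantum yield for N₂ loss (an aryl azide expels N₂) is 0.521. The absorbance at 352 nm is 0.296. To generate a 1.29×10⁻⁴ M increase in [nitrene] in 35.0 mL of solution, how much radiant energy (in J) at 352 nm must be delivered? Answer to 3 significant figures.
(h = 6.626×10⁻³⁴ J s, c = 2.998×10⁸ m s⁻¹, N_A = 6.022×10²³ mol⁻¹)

Product: (1.29×10⁻⁴ M)(0.035 L) = 4.515×10⁻⁶ mol.
Photons that must be absorbed: 4.515×10⁻⁶ / 0.521 = 8.666×10⁻⁶ mol.
Fraction absorbed: 1 − 10^(−0.296) = 0.4942.
Incident photons needed: 8.666×10⁻⁶ / 0.4942 = 1.754×10⁻⁵ mol.
Photon energy: hc/λ = 5.643×10⁻¹⁹ J; per mole, 3.398×10⁵ J mol⁻¹.
Energy required: 1.754×10⁻⁵ × 3.398×10⁵ = 5.96 J.

5.96 J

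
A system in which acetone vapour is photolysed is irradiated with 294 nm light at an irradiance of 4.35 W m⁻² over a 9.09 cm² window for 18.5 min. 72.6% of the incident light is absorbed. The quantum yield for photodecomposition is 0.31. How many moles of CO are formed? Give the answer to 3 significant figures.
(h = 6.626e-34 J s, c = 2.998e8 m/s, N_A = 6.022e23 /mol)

Photon energy at 294 nm: hc/λ = (6.626e-34)(2.998e8)/(294e-9) = 6.757e-19 J.
Energy delivered: (4.35 W m⁻²)(9.09e-4 m²)(1110 s) = 4.389 J.
Photons incident: 4.389 / 6.757e-19 = 6.495e18, i.e. 6.495e18/6.022e23 = 1.079e-5 mol.
Photons absorbed: 0.726 × 1.079e-5 = 7.834e-6 mol.
Product: Φ × n_abs = 0.31 × 7.834e-6 = 2.429e-6 mol.

2.43e-6 mol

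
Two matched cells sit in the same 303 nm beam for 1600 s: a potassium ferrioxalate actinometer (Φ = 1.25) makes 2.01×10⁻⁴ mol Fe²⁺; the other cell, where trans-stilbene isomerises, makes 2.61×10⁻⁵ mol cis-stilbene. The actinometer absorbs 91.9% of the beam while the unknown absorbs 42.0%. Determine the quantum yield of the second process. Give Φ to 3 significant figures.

Photons absorbed by the actinometer: 2.01×10⁻⁴ / 1.25 = 1.608×10⁻⁴ mol.
Incident flux: 1.608×10⁻⁴ / 0.919 = 1.750×10⁻⁴ einstein.
Absorbed by unknown: 0.420 × 1.750×10⁻⁴ = 7.350×10⁻⁵ mol.
Φ(unknown) = 2.61×10⁻⁵ / 7.350×10⁻⁵ = 0.355.

Φ = 0.355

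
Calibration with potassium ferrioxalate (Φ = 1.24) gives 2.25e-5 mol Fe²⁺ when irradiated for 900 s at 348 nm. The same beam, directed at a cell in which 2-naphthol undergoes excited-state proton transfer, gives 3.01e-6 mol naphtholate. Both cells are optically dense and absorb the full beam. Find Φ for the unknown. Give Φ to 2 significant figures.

Φ = 0.17

Photons absorbed by the actinometer: 2.25e-5 / 1.24 = 1.815e-5 mol.
Φ(unknown) = 3.01e-6 / 1.815e-5 = 0.17.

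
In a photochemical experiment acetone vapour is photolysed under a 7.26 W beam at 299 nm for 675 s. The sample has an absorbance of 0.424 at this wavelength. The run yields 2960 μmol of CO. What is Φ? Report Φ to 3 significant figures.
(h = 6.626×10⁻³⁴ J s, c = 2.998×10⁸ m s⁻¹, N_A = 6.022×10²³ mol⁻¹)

Product: 2960 μmol = 0.00296 mol.
Photon energy at 299 nm: hc/λ = (6.626×10⁻³⁴)(2.998×10⁸)/(299×10⁻⁹) = 6.644×10⁻¹⁹ J.
Energy delivered: (7.26 W)(675 s) = 4901 J.
Photons incident: 4901 / 6.644×10⁻¹⁹ = 7.377×10²¹, i.e. 7.377×10²¹/6.022×10²³ = 0.01225 mol.
Fraction absorbed: 1 − 10^(−0.424) = 0.6233.
Photons absorbed: 0.6233 × 0.01225 = 0.007635 mol.
Φ = 0.00296 mol / 0.007635 mol photons = 0.388.

Φ = 0.388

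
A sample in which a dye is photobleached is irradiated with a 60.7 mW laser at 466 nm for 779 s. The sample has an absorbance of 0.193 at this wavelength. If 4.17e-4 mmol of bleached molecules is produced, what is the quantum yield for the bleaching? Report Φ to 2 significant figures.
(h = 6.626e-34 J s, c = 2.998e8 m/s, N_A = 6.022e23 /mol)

Φ = 0.0063

Product: 4.17e-4 mmol = 4.17e-7 mol.
Photon energy at 466 nm: hc/λ = (6.626e-34)(2.998e8)/(466e-9) = 4.263e-19 J.
Energy delivered: (60.7 mW)(779 s) = 47.29 J.
Photons incident: 47.29 / 4.263e-19 = 1.109e20, i.e. 1.109e20/6.022e23 = 1.842e-4 mol.
Fraction absorbed: 1 − 10^(−0.193) = 0.3588.
Photons absorbed: 0.3588 × 1.842e-4 = 6.609e-5 mol.
Φ = 4.17e-7 mol / 6.609e-5 mol photons = 0.0063.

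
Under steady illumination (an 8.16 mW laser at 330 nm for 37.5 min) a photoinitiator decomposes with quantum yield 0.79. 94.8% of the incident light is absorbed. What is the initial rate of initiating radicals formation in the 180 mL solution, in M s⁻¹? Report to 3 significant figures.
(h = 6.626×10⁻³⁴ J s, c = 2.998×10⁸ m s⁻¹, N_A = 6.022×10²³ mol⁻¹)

9.37×10⁻⁸ M s⁻¹

Photon energy at 330 nm: hc/λ = (6.626×10⁻³⁴)(2.998×10⁸)/(330×10⁻⁹) = 6.020×10⁻¹⁹ J.
Energy delivered: (8.16 mW)(2250 s) = 18.36 J.
Photons incident: 18.36 / 6.020×10⁻¹⁹ = 3.050×10¹⁹, i.e. 3.050×10¹⁹/6.022×10²³ = 5.065×10⁻⁵ mol.
Photons absorbed: 0.948 × 5.065×10⁻⁵ = 4.802×10⁻⁵ mol.
Product formed: 0.79 × 4.802×10⁻⁵ = 3.794×10⁻⁵ mol.
Rate: 3.794×10⁻⁵ mol / (2250 s × 0.18 L) = 9.37×10⁻⁸ M s⁻¹.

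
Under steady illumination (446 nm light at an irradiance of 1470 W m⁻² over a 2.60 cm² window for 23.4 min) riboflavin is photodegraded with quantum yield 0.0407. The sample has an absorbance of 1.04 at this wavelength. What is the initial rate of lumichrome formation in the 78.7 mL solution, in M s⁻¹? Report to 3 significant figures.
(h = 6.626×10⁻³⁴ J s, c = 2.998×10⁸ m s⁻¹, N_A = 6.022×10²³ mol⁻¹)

Photon energy at 446 nm: hc/λ = (6.626×10⁻³⁴)(2.998×10⁸)/(446×10⁻⁹) = 4.454×10⁻¹⁹ J.
Energy delivered: (1470 W m⁻²)(2.60×10⁻⁴ m²)(1404 s) = 536.6 J.
Photons incident: 536.6 / 4.454×10⁻¹⁹ = 1.205×10²¹, i.e. 1.205×10²¹/6.022×10²³ = 0.002001 mol.
Fraction absorbed: 1 − 10^(−1.04) = 0.9088.
Photons absorbed: 0.9088 × 0.002001 = 0.001819 mol.
Product formed: 0.0407 × 0.001819 = 7.403×10⁻⁵ mol.
Rate: 7.403×10⁻⁵ mol / (1404 s × 0.0787 L) = 6.70×10⁻⁷ M s⁻¹.

6.70×10⁻⁷ M s⁻¹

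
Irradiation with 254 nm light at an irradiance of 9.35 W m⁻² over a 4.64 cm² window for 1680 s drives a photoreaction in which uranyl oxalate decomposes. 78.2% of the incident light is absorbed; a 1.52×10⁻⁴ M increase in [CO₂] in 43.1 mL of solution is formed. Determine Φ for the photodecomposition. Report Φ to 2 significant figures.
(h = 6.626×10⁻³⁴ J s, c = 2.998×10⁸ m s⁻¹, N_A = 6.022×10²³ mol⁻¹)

Φ = 0.54

Product: (1.52×10⁻⁴ M)(0.0431 L) = 6.551×10⁻⁶ mol.
Photon energy at 254 nm: hc/λ = (6.626×10⁻³⁴)(2.998×10⁸)/(254×10⁻⁹) = 7.821×10⁻¹⁹ J.
Energy delivered: (9.35 W m⁻²)(4.64×10⁻⁴ m²)(1680 s) = 7.289 J.
Photons incident: 7.289 / 7.821×10⁻¹⁹ = 9.320×10¹⁸, i.e. 9.320×10¹⁸/6.022×10²³ = 1.548×10⁻⁵ mol.
Photons absorbed: 0.782 × 1.548×10⁻⁵ = 1.211×10⁻⁵ mol.
Φ = 6.551×10⁻⁶ mol / 1.211×10⁻⁵ mol photons = 0.54.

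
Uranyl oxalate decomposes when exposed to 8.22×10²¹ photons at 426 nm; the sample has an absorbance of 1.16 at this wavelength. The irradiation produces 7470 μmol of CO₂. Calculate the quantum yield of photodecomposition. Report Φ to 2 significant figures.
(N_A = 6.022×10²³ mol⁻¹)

Product: 7470 μmol = 0.00747 mol.
Moles of photons: 8.22×10²¹ / 6.022×10²³ = 0.01365 mol.
Fraction absorbed: 1 − 10^(−1.16) = 0.9308.
Photons absorbed: 0.9308 × 0.01365 = 0.01271 mol.
Φ = 0.00747 mol / 0.01271 mol photons = 0.59.

Φ = 0.59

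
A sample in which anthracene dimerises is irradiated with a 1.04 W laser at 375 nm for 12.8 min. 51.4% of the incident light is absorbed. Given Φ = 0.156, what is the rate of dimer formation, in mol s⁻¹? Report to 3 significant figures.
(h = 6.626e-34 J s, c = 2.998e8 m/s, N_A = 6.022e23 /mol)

Photon energy at 375 nm: hc/λ = (6.626e-34)(2.998e8)/(375e-9) = 5.297e-19 J.
Energy delivered: (1.04 W)(768 s) = 798.7 J.
Photons incident: 798.7 / 5.297e-19 = 1.508e21, i.e. 1.508e21/6.022e23 = 0.002504 mol.
Photons absorbed: 0.514 × 0.002504 = 0.001287 mol.
Product formed: 0.156 × 0.001287 = 2.008e-4 mol.
Rate: 2.008e-4 / 768 s = 2.61e-7 mol s⁻¹.

2.61e-7 mol s⁻¹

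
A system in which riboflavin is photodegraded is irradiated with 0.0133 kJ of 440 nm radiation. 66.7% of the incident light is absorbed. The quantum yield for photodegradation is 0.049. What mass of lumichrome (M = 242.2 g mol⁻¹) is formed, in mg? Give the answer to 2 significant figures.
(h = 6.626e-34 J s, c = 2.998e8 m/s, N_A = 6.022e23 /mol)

Photon energy at 440 nm: hc/λ = (6.626e-34)(2.998e8)/(440e-9) = 4.515e-19 J.
Incident energy: 0.0133 kJ = 13.3 J.
Photons incident: 13.3 / 4.515e-19 = 2.946e19, i.e. 2.946e19/6.022e23 = 4.892e-5 mol.
Photons absorbed: 0.667 × 4.892e-5 = 3.263e-5 mol.
Product: Φ × n_abs = 0.049 × 3.263e-5 = 1.599e-6 mol.
Mass: 1.599e-6 × 242.2 = 3.873e-4 g = 0.39 mg.

0.39 mg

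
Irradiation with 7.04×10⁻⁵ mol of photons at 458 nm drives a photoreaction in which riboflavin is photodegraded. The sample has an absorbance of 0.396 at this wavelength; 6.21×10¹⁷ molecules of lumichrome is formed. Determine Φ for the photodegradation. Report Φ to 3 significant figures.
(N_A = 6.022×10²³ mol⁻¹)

Φ = 0.0245

Product: 6.21×10¹⁷ / 6.022×10²³ = 1.031×10⁻⁶ mol.
Fraction absorbed: 1 − 10^(−0.396) = 0.5982.
Photons absorbed: 0.5982 × 7.04×10⁻⁵ = 4.211×10⁻⁵ mol.
Φ = 1.031×10⁻⁶ mol / 4.211×10⁻⁵ mol photons = 0.0245.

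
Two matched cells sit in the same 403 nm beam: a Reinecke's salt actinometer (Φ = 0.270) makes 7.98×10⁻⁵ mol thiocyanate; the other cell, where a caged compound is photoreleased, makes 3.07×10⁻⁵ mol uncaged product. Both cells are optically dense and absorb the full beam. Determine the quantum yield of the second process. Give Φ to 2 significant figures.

Φ = 0.10

Photons absorbed by the actinometer: 7.98×10⁻⁵ / 0.270 = 2.956×10⁻⁴ mol.
Φ(unknown) = 3.07×10⁻⁵ / 2.956×10⁻⁴ = 0.10.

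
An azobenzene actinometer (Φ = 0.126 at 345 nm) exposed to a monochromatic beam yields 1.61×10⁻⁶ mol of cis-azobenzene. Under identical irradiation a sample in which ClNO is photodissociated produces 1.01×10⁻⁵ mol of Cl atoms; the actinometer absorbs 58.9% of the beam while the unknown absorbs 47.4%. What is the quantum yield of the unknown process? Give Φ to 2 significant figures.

Φ = 0.98

Photons absorbed by the actinometer: 1.61×10⁻⁶ / 0.126 = 1.278×10⁻⁵ mol.
Incident flux: 1.278×10⁻⁵ / 0.589 = 2.170×10⁻⁵ einstein.
Absorbed by unknown: 0.474 × 2.170×10⁻⁵ = 1.029×10⁻⁵ mol.
Φ(unknown) = 1.01×10⁻⁵ / 1.029×10⁻⁵ = 0.98.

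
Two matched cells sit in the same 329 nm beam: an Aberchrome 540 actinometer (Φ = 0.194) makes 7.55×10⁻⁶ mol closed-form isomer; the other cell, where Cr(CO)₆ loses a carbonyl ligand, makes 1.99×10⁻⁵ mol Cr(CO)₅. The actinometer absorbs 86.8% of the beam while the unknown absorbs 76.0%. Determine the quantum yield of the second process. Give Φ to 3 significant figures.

Φ = 0.584

Photons absorbed by the actinometer: 7.55×10⁻⁶ / 0.194 = 3.892×10⁻⁵ mol.
Incident flux: 3.892×10⁻⁵ / 0.868 = 4.484×10⁻⁵ einstein.
Absorbed by unknown: 0.760 × 4.484×10⁻⁵ = 3.408×10⁻⁵ mol.
Φ(unknown) = 1.99×10⁻⁵ / 3.408×10⁻⁵ = 0.584.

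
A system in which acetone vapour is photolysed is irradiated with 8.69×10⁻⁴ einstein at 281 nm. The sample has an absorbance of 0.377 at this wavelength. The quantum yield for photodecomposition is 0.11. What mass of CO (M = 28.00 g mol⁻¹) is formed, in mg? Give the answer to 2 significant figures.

Fraction absorbed: 1 − 10^(−0.377) = 0.5802.
Photons absorbed: 0.5802 × 8.69×10⁻⁴ = 5.042×10⁻⁴ mol.
Product: Φ × n_abs = 0.11 × 5.042×10⁻⁴ = 5.546×10⁻⁵ mol.
Mass: 5.546×10⁻⁵ × 28.00 = 0.001553 g = 1.6 mg.

1.6 mg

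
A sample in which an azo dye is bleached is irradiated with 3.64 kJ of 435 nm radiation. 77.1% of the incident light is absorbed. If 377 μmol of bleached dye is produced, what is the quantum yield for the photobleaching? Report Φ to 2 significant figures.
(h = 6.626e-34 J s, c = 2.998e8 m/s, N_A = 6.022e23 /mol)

Φ = 0.037

Product: 377 μmol = 3.77e-4 mol.
Photon energy at 435 nm: hc/λ = (6.626e-34)(2.998e8)/(435e-9) = 4.567e-19 J.
Incident energy: 3.64 kJ = 3640 J.
Photons incident: 3640 / 4.567e-19 = 7.970e21, i.e. 7.970e21/6.022e23 = 0.01323 mol.
Photons absorbed: 0.771 × 0.01323 = 0.01020 mol.
Φ = 3.77e-4 mol / 0.01020 mol photons = 0.037.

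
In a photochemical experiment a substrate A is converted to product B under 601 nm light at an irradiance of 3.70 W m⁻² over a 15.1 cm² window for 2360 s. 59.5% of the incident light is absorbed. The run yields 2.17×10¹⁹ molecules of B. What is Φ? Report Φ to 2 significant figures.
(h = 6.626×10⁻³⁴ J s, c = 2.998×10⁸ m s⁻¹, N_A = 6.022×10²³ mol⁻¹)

Φ = 0.91

Product: 2.17×10¹⁹ / 6.022×10²³ = 3.603×10⁻⁵ mol.
Photon energy at 601 nm: hc/λ = (6.626×10⁻³⁴)(2.998×10⁸)/(601×10⁻⁹) = 3.305×10⁻¹⁹ J.
Energy delivered: (3.70 W m⁻²)(15.1×10⁻⁴ m²)(2360 s) = 13.19 J.
Photons incident: 13.19 / 3.305×10⁻¹⁹ = 3.991×10¹⁹, i.e. 3.991×10¹⁹/6.022×10²³ = 6.627×10⁻⁵ mol.
Photons absorbed: 0.595 × 6.627×10⁻⁵ = 3.943×10⁻⁵ mol.
Φ = 3.603×10⁻⁵ mol / 3.943×10⁻⁵ mol photons = 0.91.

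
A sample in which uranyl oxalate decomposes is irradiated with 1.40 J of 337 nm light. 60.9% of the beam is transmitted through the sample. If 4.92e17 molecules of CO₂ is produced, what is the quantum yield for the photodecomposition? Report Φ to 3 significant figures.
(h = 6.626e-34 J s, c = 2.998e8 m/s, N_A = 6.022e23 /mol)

Φ = 0.530

Product: 4.92e17 / 6.022e23 = 8.170e-7 mol.
Photon energy at 337 nm: hc/λ = (6.626e-34)(2.998e8)/(337e-9) = 5.895e-19 J.
Photons incident: 1.40 / 5.895e-19 = 2.375e18, i.e. 2.375e18/6.022e23 = 3.944e-6 mol.
Fraction absorbed: 1 − 60.9/100 = 0.3910.
Photons absorbed: 0.3910 × 3.944e-6 = 1.542e-6 mol.
Φ = 8.170e-7 mol / 1.542e-6 mol photons = 0.530.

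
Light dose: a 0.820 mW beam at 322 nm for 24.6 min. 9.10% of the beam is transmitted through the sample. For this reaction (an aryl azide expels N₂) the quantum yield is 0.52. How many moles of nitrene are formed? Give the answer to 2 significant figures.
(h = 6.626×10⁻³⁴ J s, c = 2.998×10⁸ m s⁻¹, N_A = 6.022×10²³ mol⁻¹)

1.5×10⁻⁶ mol

Photon energy at 322 nm: hc/λ = (6.626×10⁻³⁴)(2.998×10⁸)/(322×10⁻⁹) = 6.169×10⁻¹⁹ J.
Energy delivered: (0.820 mW)(1476 s) = 1.210 J.
Photons incident: 1.210 / 6.169×10⁻¹⁹ = 1.961×10¹⁸, i.e. 1.961×10¹⁸/6.022×10²³ = 3.256×10⁻⁶ mol.
Fraction absorbed: 1 − 9.10/100 = 0.9090.
Photons absorbed: 0.9090 × 3.256×10⁻⁶ = 2.960×10⁻⁶ mol.
Product: Φ × n_abs = 0.52 × 2.960×10⁻⁶ = 1.539×10⁻⁶ mol.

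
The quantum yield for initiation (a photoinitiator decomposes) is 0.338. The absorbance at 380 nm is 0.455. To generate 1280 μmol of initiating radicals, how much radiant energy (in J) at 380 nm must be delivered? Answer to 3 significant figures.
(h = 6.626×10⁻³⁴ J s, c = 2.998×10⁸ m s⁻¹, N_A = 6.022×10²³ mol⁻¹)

Product: 1280 μmol = 0.00128 mol.
Photons that must be absorbed: 0.00128 / 0.338 = 0.003787 mol.
Fraction absorbed: 1 − 10^(−0.455) = 0.6492.
Incident photons needed: 0.003787 / 0.6492 = 0.005833 mol.
Photon energy: hc/λ = 5.228×10⁻¹⁹ J; per mole, 3.148×10⁵ J mol⁻¹.
Energy required: 0.005833 × 3.148×10⁵ = 1840 J.

1840 J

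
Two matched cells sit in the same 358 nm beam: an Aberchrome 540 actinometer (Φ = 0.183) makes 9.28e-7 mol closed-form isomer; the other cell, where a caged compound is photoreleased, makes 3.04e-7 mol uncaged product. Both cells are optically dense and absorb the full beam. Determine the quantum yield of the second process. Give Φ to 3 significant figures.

Photons absorbed by the actinometer: 9.28e-7 / 0.183 = 5.071e-6 mol.
Φ(unknown) = 3.04e-7 / 5.071e-6 = 0.0599.

Φ = 0.0599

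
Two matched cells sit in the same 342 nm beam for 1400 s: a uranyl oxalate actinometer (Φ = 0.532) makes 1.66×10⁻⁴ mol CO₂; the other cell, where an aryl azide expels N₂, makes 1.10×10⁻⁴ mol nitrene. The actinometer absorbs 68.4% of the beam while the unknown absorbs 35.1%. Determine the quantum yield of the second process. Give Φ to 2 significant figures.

Photons absorbed by the actinometer: 1.66×10⁻⁴ / 0.532 = 3.120×10⁻⁴ mol.
Incident flux: 3.120×10⁻⁴ / 0.684 = 4.561×10⁻⁴ einstein.
Absorbed by unknown: 0.351 × 4.561×10⁻⁴ = 1.601×10⁻⁴ mol.
Φ(unknown) = 1.10×10⁻⁴ / 1.601×10⁻⁴ = 0.69.

Φ = 0.69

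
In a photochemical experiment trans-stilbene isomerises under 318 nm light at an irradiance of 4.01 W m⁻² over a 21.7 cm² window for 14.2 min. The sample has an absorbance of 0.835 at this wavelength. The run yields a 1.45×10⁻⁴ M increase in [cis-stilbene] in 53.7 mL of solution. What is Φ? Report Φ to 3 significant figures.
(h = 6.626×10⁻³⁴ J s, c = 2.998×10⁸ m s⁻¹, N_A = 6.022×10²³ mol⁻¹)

Φ = 0.463

Product: (1.45×10⁻⁴ M)(0.0537 L) = 7.787×10⁻⁶ mol.
Photon energy at 318 nm: hc/λ = (6.626×10⁻³⁴)(2.998×10⁸)/(318×10⁻⁹) = 6.247×10⁻¹⁹ J.
Energy delivered: (4.01 W m⁻²)(21.7×10⁻⁴ m²)(852 s) = 7.414 J.
Photons incident: 7.414 / 6.247×10⁻¹⁹ = 1.187×10¹⁹, i.e. 1.187×10¹⁹/6.022×10²³ = 1.971×10⁻⁵ mol.
Fraction absorbed: 1 − 10^(−0.835) = 0.8538.
Photons absorbed: 0.8538 × 1.971×10⁻⁵ = 1.683×10⁻⁵ mol.
Φ = 7.787×10⁻⁶ mol / 1.683×10⁻⁵ mol photons = 0.463.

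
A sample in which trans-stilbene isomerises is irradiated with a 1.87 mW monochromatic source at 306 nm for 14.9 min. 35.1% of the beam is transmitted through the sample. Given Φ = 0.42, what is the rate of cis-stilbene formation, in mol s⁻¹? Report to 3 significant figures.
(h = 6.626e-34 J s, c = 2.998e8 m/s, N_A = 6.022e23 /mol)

Photon energy at 306 nm: hc/λ = (6.626e-34)(2.998e8)/(306e-9) = 6.492e-19 J.
Energy delivered: (1.87 mW)(894 s) = 1.672 J.
Photons incident: 1.672 / 6.492e-19 = 2.575e18, i.e. 2.575e18/6.022e23 = 4.276e-6 mol.
Fraction absorbed: 1 − 35.1/100 = 0.6490.
Photons absorbed: 0.6490 × 4.276e-6 = 2.775e-6 mol.
Product formed: 0.42 × 2.775e-6 = 1.166e-6 mol.
Rate: 1.166e-6 / 894 s = 1.30e-9 mol s⁻¹.

1.30e-9 mol s⁻¹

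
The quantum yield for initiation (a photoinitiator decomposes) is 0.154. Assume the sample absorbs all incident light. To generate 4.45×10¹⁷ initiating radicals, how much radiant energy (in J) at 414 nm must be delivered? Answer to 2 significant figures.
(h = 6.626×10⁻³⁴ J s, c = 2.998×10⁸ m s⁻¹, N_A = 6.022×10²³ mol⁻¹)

1.4 J

Product: 4.45×10¹⁷ / 6.022×10²³ = 7.390×10⁻⁷ mol.
Photons that must be absorbed: 7.390×10⁻⁷ / 0.154 = 4.799×10⁻⁶ mol.
Photon energy: hc/λ = 4.798×10⁻¹⁹ J; per mole, 2.889×10⁵ J mol⁻¹.
Energy required: 4.799×10⁻⁶ × 2.889×10⁵ = 1.4 J.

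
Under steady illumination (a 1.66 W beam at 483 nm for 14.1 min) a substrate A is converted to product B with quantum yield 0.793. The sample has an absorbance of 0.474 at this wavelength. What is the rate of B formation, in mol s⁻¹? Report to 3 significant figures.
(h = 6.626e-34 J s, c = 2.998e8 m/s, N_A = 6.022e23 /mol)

3.53e-6 mol s⁻¹

Photon energy at 483 nm: hc/λ = (6.626e-34)(2.998e8)/(483e-9) = 4.113e-19 J.
Energy delivered: (1.66 W)(846 s) = 1404 J.
Photons incident: 1404 / 4.113e-19 = 3.414e21, i.e. 3.414e21/6.022e23 = 0.005669 mol.
Fraction absorbed: 1 − 10^(−0.474) = 0.6643.
Photons absorbed: 0.6643 × 0.005669 = 0.003766 mol.
Product formed: 0.793 × 0.003766 = 0.002986 mol.
Rate: 0.002986 / 846 s = 3.53e-6 mol s⁻¹.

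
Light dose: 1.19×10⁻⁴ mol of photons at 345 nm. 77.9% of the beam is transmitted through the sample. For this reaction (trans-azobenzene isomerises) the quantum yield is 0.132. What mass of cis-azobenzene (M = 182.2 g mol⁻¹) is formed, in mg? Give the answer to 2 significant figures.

0.63 mg

Fraction absorbed: 1 − 77.9/100 = 0.2210.
Photons absorbed: 0.2210 × 1.19×10⁻⁴ = 2.630×10⁻⁵ mol.
Product: Φ × n_abs = 0.132 × 2.630×10⁻⁵ = 3.472×10⁻⁶ mol.
Mass: 3.472×10⁻⁶ × 182.2 = 6.326×10⁻⁴ g = 0.63 mg.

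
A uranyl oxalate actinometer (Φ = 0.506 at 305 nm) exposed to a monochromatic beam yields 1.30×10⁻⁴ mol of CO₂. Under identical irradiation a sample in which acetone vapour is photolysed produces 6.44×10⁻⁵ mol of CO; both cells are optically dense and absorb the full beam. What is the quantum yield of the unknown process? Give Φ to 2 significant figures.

Photons absorbed by the actinometer: 1.30×10⁻⁴ / 0.506 = 2.569×10⁻⁴ mol.
Φ(unknown) = 6.44×10⁻⁵ / 2.569×10⁻⁴ = 0.25.

Φ = 0.25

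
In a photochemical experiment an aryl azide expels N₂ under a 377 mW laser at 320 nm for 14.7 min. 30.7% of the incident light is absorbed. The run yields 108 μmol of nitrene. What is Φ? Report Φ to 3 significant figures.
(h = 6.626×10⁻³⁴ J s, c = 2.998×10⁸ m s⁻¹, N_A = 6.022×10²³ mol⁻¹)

Φ = 0.396

Product: 108 μmol = 1.08×10⁻⁴ mol.
Photon energy at 320 nm: hc/λ = (6.626×10⁻³⁴)(2.998×10⁸)/(320×10⁻⁹) = 6.208×10⁻¹⁹ J.
Energy delivered: (377 mW)(882 s) = 332.5 J.
Photons incident: 332.5 / 6.208×10⁻¹⁹ = 5.356×10²⁰, i.e. 5.356×10²⁰/6.022×10²³ = 8.894×10⁻⁴ mol.
Photons absorbed: 0.307 × 8.894×10⁻⁴ = 2.730×10⁻⁴ mol.
Φ = 1.08×10⁻⁴ mol / 2.730×10⁻⁴ mol photons = 0.396.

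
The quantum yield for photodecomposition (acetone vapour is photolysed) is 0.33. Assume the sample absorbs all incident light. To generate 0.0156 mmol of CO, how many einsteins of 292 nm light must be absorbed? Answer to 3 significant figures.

4.73×10⁻⁵ einstein

Product: 0.0156 mmol = 1.56×10⁻⁵ mol.
Photons that must be absorbed: 1.56×10⁻⁵ / 0.33 = 4.727×10⁻⁵ mol.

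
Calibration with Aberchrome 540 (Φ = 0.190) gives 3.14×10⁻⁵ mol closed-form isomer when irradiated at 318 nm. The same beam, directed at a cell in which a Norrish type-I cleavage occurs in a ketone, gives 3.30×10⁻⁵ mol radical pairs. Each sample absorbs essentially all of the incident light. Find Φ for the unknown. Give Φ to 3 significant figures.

Photons absorbed by the actinometer: 3.14×10⁻⁵ / 0.190 = 1.653×10⁻⁴ mol.
Φ(unknown) = 3.30×10⁻⁵ / 1.653×10⁻⁴ = 0.200.

Φ = 0.200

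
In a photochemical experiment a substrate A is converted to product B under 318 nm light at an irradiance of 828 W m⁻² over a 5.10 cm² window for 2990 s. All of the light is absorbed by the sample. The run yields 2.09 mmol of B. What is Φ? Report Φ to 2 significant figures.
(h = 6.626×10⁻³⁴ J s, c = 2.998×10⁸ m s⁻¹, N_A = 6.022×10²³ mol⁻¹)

Φ = 0.62

Product: 2.09 mmol = 0.00209 mol.
Photon energy at 318 nm: hc/λ = (6.626×10⁻³⁴)(2.998×10⁸)/(318×10⁻⁹) = 6.247×10⁻¹⁹ J.
Energy delivered: (828 W m⁻²)(5.10×10⁻⁴ m²)(2990 s) = 1263 J.
Photons incident: 1263 / 6.247×10⁻¹⁹ = 2.022×10²¹, i.e. 2.022×10²¹/6.022×10²³ = 0.003358 mol.
Φ = 0.00209 mol / 0.003358 mol photons = 0.62.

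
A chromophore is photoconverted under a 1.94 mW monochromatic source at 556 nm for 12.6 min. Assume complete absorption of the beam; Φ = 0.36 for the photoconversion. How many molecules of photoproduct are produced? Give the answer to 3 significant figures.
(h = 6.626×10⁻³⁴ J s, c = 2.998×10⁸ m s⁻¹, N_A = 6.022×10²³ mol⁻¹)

1.48×10¹⁸ molecules

Photon energy at 556 nm: hc/λ = (6.626×10⁻³⁴)(2.998×10⁸)/(556×10⁻⁹) = 3.573×10⁻¹⁹ J.
Energy delivered: (1.94 mW)(756 s) = 1.467 J.
Photons incident: 1.467 / 3.573×10⁻¹⁹ = 4.106×10¹⁸, i.e. 4.106×10¹⁸/6.022×10²³ = 6.818×10⁻⁶ mol.
Product: Φ × n_abs = 0.36 × 6.818×10⁻⁶ = 2.454×10⁻⁶ mol.
As a count: 2.454×10⁻⁶ × 6.022×10²³ = 1.48×10¹⁸.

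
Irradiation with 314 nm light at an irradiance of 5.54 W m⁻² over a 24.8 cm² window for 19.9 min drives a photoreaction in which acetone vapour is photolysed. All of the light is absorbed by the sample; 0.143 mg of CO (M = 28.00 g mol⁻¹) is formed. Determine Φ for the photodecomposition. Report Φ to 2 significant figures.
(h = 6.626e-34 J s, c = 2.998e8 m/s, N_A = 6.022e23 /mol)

Φ = 0.12

Product: 0.143 mg / 28.00 g mol⁻¹ = 5.107e-6 mol.
Photon energy at 314 nm: hc/λ = (6.626e-34)(2.998e8)/(314e-9) = 6.326e-19 J.
Energy delivered: (5.54 W m⁻²)(24.8e-4 m²)(1194 s) = 16.40 J.
Photons incident: 16.40 / 6.326e-19 = 2.592e19, i.e. 2.592e19/6.022e23 = 4.304e-5 mol.
Φ = 5.107e-6 mol / 4.304e-5 mol photons = 0.12.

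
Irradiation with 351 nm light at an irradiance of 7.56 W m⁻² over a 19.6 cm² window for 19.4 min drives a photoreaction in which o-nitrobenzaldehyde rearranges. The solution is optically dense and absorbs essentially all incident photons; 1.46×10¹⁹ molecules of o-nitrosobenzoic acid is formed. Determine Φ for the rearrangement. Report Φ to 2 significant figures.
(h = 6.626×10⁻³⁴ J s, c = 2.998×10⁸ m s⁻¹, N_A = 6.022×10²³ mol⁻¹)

Φ = 0.48

Product: 1.46×10¹⁹ / 6.022×10²³ = 2.424×10⁻⁵ mol.
Photon energy at 351 nm: hc/λ = (6.626×10⁻³⁴)(2.998×10⁸)/(351×10⁻⁹) = 5.659×10⁻¹⁹ J.
Energy delivered: (7.56 W m⁻²)(19.6×10⁻⁴ m²)(1164 s) = 17.25 J.
Photons incident: 17.25 / 5.659×10⁻¹⁹ = 3.048×10¹⁹, i.e. 3.048×10¹⁹/6.022×10²³ = 5.061×10⁻⁵ mol.
Φ = 2.424×10⁻⁵ mol / 5.061×10⁻⁵ mol photons = 0.48.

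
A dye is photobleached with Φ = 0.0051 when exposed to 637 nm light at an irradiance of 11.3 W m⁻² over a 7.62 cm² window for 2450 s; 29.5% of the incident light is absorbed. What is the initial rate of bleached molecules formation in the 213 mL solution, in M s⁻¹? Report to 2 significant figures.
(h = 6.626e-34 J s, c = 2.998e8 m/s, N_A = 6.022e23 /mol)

3.2e-10 M s⁻¹

Photon energy at 637 nm: hc/λ = (6.626e-34)(2.998e8)/(637e-9) = 3.118e-19 J.
Energy delivered: (11.3 W m⁻²)(7.62e-4 m²)(2450 s) = 21.10 J.
Photons incident: 21.10 / 3.118e-19 = 6.767e19, i.e. 6.767e19/6.022e23 = 1.124e-4 mol.
Photons absorbed: 0.295 × 1.124e-4 = 3.316e-5 mol.
Product formed: 0.0051 × 3.316e-5 = 1.691e-7 mol.
Rate: 1.691e-7 mol / (2450 s × 0.213 L) = 3.2e-10 M s⁻¹.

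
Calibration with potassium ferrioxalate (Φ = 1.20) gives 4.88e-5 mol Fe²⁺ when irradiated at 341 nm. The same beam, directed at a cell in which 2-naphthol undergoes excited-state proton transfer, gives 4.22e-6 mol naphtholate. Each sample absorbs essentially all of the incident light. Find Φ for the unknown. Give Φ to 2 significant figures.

Photons absorbed by the actinometer: 4.88e-5 / 1.20 = 4.067e-5 mol.
Φ(unknown) = 4.22e-6 / 4.067e-5 = 0.10.

Φ = 0.10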